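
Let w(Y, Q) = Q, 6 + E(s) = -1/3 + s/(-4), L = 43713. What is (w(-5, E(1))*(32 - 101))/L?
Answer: 1817/174852 ≈ 0.010392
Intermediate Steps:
E(s) = -19/3 - s/4 (E(s) = -6 + (-1/3 + s/(-4)) = -6 + (-1*⅓ + s*(-¼)) = -6 + (-⅓ - s/4) = -19/3 - s/4)
(w(-5, E(1))*(32 - 101))/L = ((-19/3 - ¼*1)*(32 - 101))/43713 = ((-19/3 - ¼)*(-69))*(1/43713) = -79/12*(-69)*(1/43713) = (1817/4)*(1/43713) = 1817/174852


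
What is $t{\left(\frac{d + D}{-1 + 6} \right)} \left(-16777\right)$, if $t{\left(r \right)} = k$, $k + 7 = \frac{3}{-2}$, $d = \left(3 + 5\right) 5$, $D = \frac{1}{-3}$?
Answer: $\frac{285209}{2} \approx 1.426 \cdot 10^{5}$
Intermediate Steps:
$D = - \frac{1}{3} \approx -0.33333$
$d = 40$ ($d = 8 \cdot 5 = 40$)
$k = - \frac{17}{2}$ ($k = -7 + \frac{3}{-2} = -7 + 3 \left(- \frac{1}{2}\right) = -7 - \frac{3}{2} = - \frac{17}{2} \approx -8.5$)
$t{\left(r \right)} = - \frac{17}{2}$
$t{\left(\frac{d + D}{-1 + 6} \right)} \left(-16777\right) = \left(- \frac{17}{2}\right) \left(-16777\right) = \frac{285209}{2}$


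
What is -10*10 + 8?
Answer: -92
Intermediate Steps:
-10*10 + 8 = -100 + 8 = -92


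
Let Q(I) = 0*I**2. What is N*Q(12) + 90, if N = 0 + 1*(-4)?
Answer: 90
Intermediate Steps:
Q(I) = 0
N = -4 (N = 0 - 4 = -4)
N*Q(12) + 90 = -4*0 + 90 = 0 + 90 = 90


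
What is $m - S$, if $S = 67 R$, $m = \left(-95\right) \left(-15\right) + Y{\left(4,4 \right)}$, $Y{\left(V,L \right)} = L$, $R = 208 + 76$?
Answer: $-17599$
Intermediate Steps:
$R = 284$
$m = 1429$ ($m = \left(-95\right) \left(-15\right) + 4 = 1425 + 4 = 1429$)
$S = 19028$ ($S = 67 \cdot 284 = 19028$)
$m - S = 1429 - 19028 = -17599$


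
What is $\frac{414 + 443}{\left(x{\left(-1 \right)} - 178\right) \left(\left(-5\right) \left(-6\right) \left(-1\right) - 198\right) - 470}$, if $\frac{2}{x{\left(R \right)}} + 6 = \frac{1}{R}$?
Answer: $\frac{5999}{281254} \approx 0.021329$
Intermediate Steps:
$x{\left(R \right)} = \frac{2}{-6 + \frac{1}{R}}$
$\frac{414 + 443}{\left(x{\left(-1 \right)} - 178\right) \left(\left(-5\right) \left(-6\right) \left(-1\right) - 198\right) - 470} = \frac{414 + 443}{\left(\left(-2\right) \left(-1\right) \frac{1}{-1 + 6 \left(-1\right)} - 178\right) \left(\left(-5\right) \left(-6\right) \left(-1\right) - 198\right) - 470} = \frac{857}{\left(\left(-2\right) \left(-1\right) \frac{1}{-1 - 6} - 178\right) \left(30 \left(-1\right) - 198\right) - 470} = \frac{857}{\left(\left(-2\right) \left(-1\right) \frac{1}{-7} - 178\right) \left(-30 - 198\right) - 470} = \frac{857}{\left(\left(-2\right) \left(-1\right) \left(- \frac{1}{7}\right) - 178\right) \left(-228\right) - 470} = \frac{857}{\left(- \frac{2}{7} - 178\right) \left(-228\right) - 470} = \frac{857}{\left(- \frac{1248}{7}\right) \left(-228\right) - 470} = \frac{857}{\frac{284544}{7} - 470} = \frac{857}{\frac{281254}{7}} = 857 \cdot \frac{7}{281254} = \frac{5999}{281254}$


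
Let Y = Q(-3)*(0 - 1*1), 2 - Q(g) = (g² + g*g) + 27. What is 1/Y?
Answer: 1/43 ≈ 0.023256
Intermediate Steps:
Q(g) = -25 - 2*g² (Q(g) = 2 - ((g² + g*g) + 27) = 2 - ((g² + g²) + 27) = 2 - (2*g² + 27) = 2 - (27 + 2*g²) = 2 + (-27 - 2*g²) = -25 - 2*g²)
Y = 43 (Y = (-25 - 2*(-3)²)*(0 - 1*1) = (-25 - 2*9)*(0 - 1) = (-25 - 18)*(-1) = -43*(-1) = 43)
1/Y = 1/43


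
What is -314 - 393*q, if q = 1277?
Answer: -502175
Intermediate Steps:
-314 - 393*q = -314 - 393*1277 = -314 - 501861 = -502175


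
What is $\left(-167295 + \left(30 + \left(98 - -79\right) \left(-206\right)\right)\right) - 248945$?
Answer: $-452672$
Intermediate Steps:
$\left(-167295 + \left(30 + \left(98 - -79\right) \left(-206\right)\right)\right) - 248945 = \left(-167295 + \left(30 + \left(98 + 79\right) \left(-206\right)\right)\right) - 248945 = \left(-167295 + \left(30 + 177 \left(-206\right)\right)\right) - 248945 = \left(-167295 + \left(30 - 36462\right)\right) - 248945 = \left(-167295 - 36432\right) - 248945 = -203727 - 248945 = -452672$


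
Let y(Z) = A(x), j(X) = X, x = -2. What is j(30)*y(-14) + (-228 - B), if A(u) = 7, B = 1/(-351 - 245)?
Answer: -10727/596 ≈ -17.998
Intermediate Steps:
B = -1/596 (B = 1/(-596) = -1/596 ≈ -0.0016779)
y(Z) = 7
j(30)*y(-14) + (-228 - B) = 30*7 + (-228 - 1*(-1/596)) = 210 + (-228 + 1/596) = 210 - 135887/596 = -10727/596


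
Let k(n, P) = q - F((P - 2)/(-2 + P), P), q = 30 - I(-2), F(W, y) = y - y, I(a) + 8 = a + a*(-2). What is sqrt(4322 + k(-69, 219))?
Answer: sqrt(4358) ≈ 66.015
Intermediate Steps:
I(a) = -8 - a (I(a) = -8 + (a + a*(-2)) = -8 + (a - 2*a) = -8 - a)
F(W, y) = 0
q = 36 (q = 30 - (-8 - 1*(-2)) = 30 - (-8 + 2) = 30 - 1*(-6) = 30 + 6 = 36)
k(n, P) = 36 (k(n, P) = 36 - 1*0 = 36 + 0 = 36)
sqrt(4322 + k(-69, 219)) = sqrt(4322 + 36) = sqrt(4358)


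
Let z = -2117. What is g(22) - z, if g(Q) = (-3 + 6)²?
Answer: 2126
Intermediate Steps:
g(Q) = 9 (g(Q) = 3² = 9)
g(22) - z = 9 - 1*(-2117) = 9 + 2117 = 2126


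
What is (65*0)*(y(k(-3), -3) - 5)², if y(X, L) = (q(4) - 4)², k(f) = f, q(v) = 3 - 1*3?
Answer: 0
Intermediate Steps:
q(v) = 0 (q(v) = 3 - 3 = 0)
y(X, L) = 16 (y(X, L) = (0 - 4)² = (-4)² = 16)
(65*0)*(y(k(-3), -3) - 5)² = (65*0)*(16 - 5)² = 0*11² = 0*121 = 0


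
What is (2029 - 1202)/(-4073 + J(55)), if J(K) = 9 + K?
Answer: -827/4009 ≈ -0.20629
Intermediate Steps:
(2029 - 1202)/(-4073 + J(55)) = (2029 - 1202)/(-4073 + (9 + 55)) = 827/(-4073 + 64) = 827/(-4009) = 827*(-1/4009) = -827/4009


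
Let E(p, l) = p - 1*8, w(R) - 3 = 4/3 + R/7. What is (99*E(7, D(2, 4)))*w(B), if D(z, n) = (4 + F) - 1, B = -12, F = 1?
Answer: -1815/7 ≈ -259.29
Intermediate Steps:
D(z, n) = 4 (D(z, n) = (4 + 1) - 1 = 5 - 1 = 4)
w(R) = 13/3 + R/7 (w(R) = 3 + (4/3 + R/7) = 13/3 + R/7)
E(p, l) = -8 + p (E(p, l) = p - 8 = -8 + p)
(99*E(7, D(2, 4)))*w(B) = (99*(-8 + 7))*(13/3 + (⅐)*(-12)) = (99*(-1))*(13/3 - 12/7) = -99*55/21 = -1815/7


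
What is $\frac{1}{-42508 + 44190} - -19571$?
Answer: $\frac{32918423}{1682} \approx 19571.0$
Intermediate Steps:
$\frac{1}{-42508 + 44190} - -19571 = \frac{1}{1682} + 19571 = \frac{32918423}{1682}$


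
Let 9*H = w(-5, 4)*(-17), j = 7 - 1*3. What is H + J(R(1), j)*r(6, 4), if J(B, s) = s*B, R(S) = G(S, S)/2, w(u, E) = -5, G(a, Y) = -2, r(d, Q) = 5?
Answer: -95/9 ≈ -10.556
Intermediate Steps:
R(S) = -1 (R(S) = -2/2 = -2*1/2 = -1)
j = 4 (j = 7 - 3 = 4)
J(B, s) = B*s
H = 85/9 (H = (-5*(-17))/9 = (1/9)*85 = 85/9 ≈ 9.4444)
H + J(R(1), j)*r(6, 4) = 85/9 - 1*4*5 = 85/9 - 4*5 = 85/9 - 20 = -95/9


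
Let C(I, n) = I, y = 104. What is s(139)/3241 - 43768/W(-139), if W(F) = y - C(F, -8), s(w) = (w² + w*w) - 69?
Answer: -132478849/787563 ≈ -168.21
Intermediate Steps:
s(w) = -69 + 2*w² (s(w) = (w² + w²) - 69 = 2*w² - 69 = -69 + 2*w²)
W(F) = 104 - F
s(139)/3241 - 43768/W(-139) = (-69 + 2*139²)/3241 - 43768/(104 - 1*(-139)) = (-69 + 2*19321)*(1/3241) - 43768/(104 + 139) = (-69 + 38642)*(1/3241) - 43768/243 = 38573*(1/3241) - 43768*1/243 = 38573/3241 - 43768/243 = -132478849/787563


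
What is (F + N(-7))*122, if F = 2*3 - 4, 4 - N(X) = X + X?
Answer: 2440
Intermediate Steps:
N(X) = 4 - 2*X (N(X) = 4 - (X + X) = 4 - 2*X)
F = 2 (F = 6 - 4 = 2)
(F + N(-7))*122 = (2 + (4 - 2*(-7)))*122 = (2 + (4 + 14))*122 = (2 + 18)*122 = 20*122 = 2440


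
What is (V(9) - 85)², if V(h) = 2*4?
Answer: 5929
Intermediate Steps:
V(h) = 8
(V(9) - 85)² = (8 - 85)² = (-77)² = 5929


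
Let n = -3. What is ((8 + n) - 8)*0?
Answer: 0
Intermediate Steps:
((8 + n) - 8)*0 = ((8 - 3) - 8)*0 = (5 - 8)*0 = -3*0 = 0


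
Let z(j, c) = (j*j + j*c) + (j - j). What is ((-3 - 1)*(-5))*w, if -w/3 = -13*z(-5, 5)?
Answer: 0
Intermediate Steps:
z(j, c) = j² + c*j (z(j, c) = (j² + c*j) + 0 = j² + c*j)
w = 0 (w = -(-39)*(-5*(5 - 5)) = -(-39)*(-5*0) = -(-39)*0 = -3*0 = 0)
((-3 - 1)*(-5))*w = ((-3 - 1)*(-5))*0 = -4*(-5)*0 = 20*0 = 0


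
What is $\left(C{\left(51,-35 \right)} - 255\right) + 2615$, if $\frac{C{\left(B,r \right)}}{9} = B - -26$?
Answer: $3053$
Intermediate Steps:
$C{\left(B,r \right)} = 234 + 9 B$ ($C{\left(B,r \right)} = 9 \left(B - -26\right) = 9 \left(B + 26\right) = 9 \left(26 + B\right) = 234 + 9 B$)
$\left(C{\left(51,-35 \right)} - 255\right) + 2615 = \left(\left(234 + 9 \cdot 51\right) - 255\right) + 2615 = \left(\left(234 + 459\right) - 255\right) + 2615 = \left(693 - 255\right) + 2615 = 438 + 2615 = 3053$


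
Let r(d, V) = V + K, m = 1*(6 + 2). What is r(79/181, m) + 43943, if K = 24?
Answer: 43975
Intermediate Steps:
m = 8 (m = 1*8 = 8)
r(d, V) = 24 + V (r(d, V) = V + 24 = 24 + V)
r(79/181, m) + 43943 = (24 + 8) + 43943 = 32 + 43943 = 43975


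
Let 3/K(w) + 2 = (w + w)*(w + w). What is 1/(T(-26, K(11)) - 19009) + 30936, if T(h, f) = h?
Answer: 588866759/19035 ≈ 30936.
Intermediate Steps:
K(w) = 3/(-2 + 4*w**2) (K(w) = 3/(-2 + (w + w)*(w + w)) = 3/(-2 + (2*w)*(2*w)) = 3/(-2 + 4*w**2))
1/(T(-26, K(11)) - 19009) + 30936 = 1/(-26 - 19009) + 30936 = 1/(-19035) + 30936 = -1/19035 + 30936 = 588866759/19035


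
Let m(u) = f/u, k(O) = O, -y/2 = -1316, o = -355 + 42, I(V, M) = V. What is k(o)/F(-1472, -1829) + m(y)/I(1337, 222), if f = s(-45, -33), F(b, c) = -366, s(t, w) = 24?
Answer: 137681347/160993518 ≈ 0.85520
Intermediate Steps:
f = 24
o = -313
y = 2632 (y = -2*(-1316) = 2632)
m(u) = 24/u
k(o)/F(-1472, -1829) + m(y)/I(1337, 222) = -313/(-366) + (24/2632)/1337 = -313*(-1/366) + (24*(1/2632))*(1/1337) = 313/366 + (3/329)*(1/1337) = 313/366 + 3/439873 = 137681347/160993518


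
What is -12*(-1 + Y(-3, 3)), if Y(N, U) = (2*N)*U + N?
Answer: 264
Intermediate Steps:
Y(N, U) = N + 2*N*U (Y(N, U) = 2*N*U + N = N + 2*N*U)
-12*(-1 + Y(-3, 3)) = -12*(-1 - 3*(1 + 2*3)) = -12*(-1 - 3*(1 + 6)) = -12*(-1 - 3*7) = -12*(-1 - 21) = -12*(-22) = 264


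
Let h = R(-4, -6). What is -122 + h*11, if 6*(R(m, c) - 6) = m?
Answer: -190/3 ≈ -63.333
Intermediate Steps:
R(m, c) = 6 + m/6
h = 16/3 (h = 6 + (⅙)*(-4) = 6 - ⅔ = 16/3 ≈ 5.3333)
-122 + h*11 = -122 + (16/3)*11 = -122 + 176/3 = -190/3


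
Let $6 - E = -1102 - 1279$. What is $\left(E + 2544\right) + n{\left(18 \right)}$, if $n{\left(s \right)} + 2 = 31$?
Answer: $4960$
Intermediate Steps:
$n{\left(s \right)} = 29$ ($n{\left(s \right)} = -2 + 31 = 29$)
$E = 2387$ ($E = 6 - \left(-1102 - 1279\right) = 6 - -2381 = 6 + 2381 = 2387$)
$\left(E + 2544\right) + n{\left(18 \right)} = \left(2387 + 2544\right) + 29 = 4931 + 29 = 4960$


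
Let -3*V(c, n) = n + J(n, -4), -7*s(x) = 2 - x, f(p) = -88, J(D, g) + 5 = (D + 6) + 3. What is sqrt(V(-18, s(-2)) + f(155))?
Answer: 2*I*sqrt(9807)/21 ≈ 9.4315*I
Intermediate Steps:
J(D, g) = 4 + D (J(D, g) = -5 + ((D + 6) + 3) = -5 + ((6 + D) + 3) = -5 + (9 + D) = 4 + D)
s(x) = -2/7 + x/7 (s(x) = -(2 - x)/7 = -2/7 + x/7)
V(c, n) = -4/3 - 2*n/3 (V(c, n) = -(n + (4 + n))/3 = -(4 + 2*n)/3 = -4/3 - 2*n/3)
sqrt(V(-18, s(-2)) + f(155)) = sqrt((-4/3 - 2*(-2/7 + (1/7)*(-2))/3) - 88) = sqrt((-4/3 - 2*(-2/7 - 2/7)/3) - 88) = sqrt((-4/3 - 2/3*(-4/7)) - 88) = sqrt((-4/3 + 8/21) - 88) = sqrt(-20/21 - 88) = sqrt(-1868/21) = 2*I*sqrt(9807)/21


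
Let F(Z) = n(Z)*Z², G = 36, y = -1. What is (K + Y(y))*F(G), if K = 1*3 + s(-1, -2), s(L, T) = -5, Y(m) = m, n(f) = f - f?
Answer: 0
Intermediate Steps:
n(f) = 0
F(Z) = 0 (F(Z) = 0*Z² = 0)
K = -2 (K = 1*3 - 5 = 3 - 5 = -2)
(K + Y(y))*F(G) = (-2 - 1)*0 = -3*0 = 0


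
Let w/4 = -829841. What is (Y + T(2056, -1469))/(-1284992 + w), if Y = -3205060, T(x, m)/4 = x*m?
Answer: 3821529/1151089 ≈ 3.3199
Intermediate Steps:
T(x, m) = 4*m*x (T(x, m) = 4*(x*m) = 4*(m*x) = 4*m*x)
w = -3319364 (w = 4*(-829841) = -3319364)
(Y + T(2056, -1469))/(-1284992 + w) = (-3205060 + 4*(-1469)*2056)/(-1284992 - 3319364) = (-3205060 - 12081056)/(-4604356) = -15286116*(-1/4604356) = 3821529/1151089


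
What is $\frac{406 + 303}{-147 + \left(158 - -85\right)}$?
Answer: $\frac{709}{96} \approx 7.3854$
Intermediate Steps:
$\frac{406 + 303}{-147 + \left(158 - -85\right)} = \frac{709}{-147 + \left(158 + 85\right)} = \frac{709}{-147 + 243} = \frac{709}{96}$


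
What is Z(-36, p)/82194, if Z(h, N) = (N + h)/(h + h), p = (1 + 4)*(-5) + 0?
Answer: 61/5917968 ≈ 1.0308e-5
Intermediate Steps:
p = -25 (p = 5*(-5) + 0 = -25 + 0 = -25)
Z(h, N) = (N + h)/(2*h) (Z(h, N) = (N + h)/((2*h)) = (N + h)*(1/(2*h)) = (N + h)/(2*h))
Z(-36, p)/82194 = ((½)*(-25 - 36)/(-36))/82194 = ((½)*(-1/36)*(-61))*(1/82194) = (61/72)*(1/82194) = 61/5917968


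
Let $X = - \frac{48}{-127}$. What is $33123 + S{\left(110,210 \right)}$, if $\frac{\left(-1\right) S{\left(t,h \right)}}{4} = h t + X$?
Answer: $- \frac{7528371}{127} \approx -59279.0$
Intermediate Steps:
$X = \frac{48}{127}$ ($X = \left(-48\right) \left(- \frac{1}{127}\right) = \frac{48}{127} \approx 0.37795$)
$S{\left(t,h \right)} = - \frac{192}{127} - 4 h t$ ($S{\left(t,h \right)} = - 4 \left(h t + \frac{48}{127}\right) = - 4 \left(\frac{48}{127} + h t\right) = - \frac{192}{127} - 4 h t$)
$33123 + S{\left(110,210 \right)} = 33123 - \left(\frac{192}{127} + 840 \cdot 110\right) = 33123 - \frac{11734992}{127} = - \frac{7528371}{127}$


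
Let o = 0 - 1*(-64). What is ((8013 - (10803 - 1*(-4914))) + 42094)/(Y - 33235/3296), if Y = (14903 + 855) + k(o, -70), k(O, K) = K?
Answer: 113349440/51674413 ≈ 2.1935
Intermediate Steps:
o = 64 (o = 0 + 64 = 64)
Y = 15688 (Y = (14903 + 855) - 70 = 15758 - 70 = 15688)
((8013 - (10803 - 1*(-4914))) + 42094)/(Y - 33235/3296) = ((8013 - (10803 - 1*(-4914))) + 42094)/(15688 - 33235/3296) = ((8013 - (10803 + 4914)) + 42094)/(15688 - 33235*1/3296) = ((8013 - 1*15717) + 42094)/(15688 - 33235/3296) = ((8013 - 15717) + 42094)/(51674413/3296) = (-7704 + 42094)*(3296/51674413) = 34390*(3296/51674413) = 113349440/51674413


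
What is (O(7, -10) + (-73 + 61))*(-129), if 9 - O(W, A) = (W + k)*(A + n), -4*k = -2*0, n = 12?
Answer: 2193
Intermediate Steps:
k = 0 (k = -(-1)*0/2 = -¼*0 = 0)
O(W, A) = 9 - W*(12 + A) (O(W, A) = 9 - (W + 0)*(A + 12) = 9 - W*(12 + A))
(O(7, -10) + (-73 + 61))*(-129) = ((9 - 12*7 - 1*(-10)*7) + (-73 + 61))*(-129) = ((9 - 84 + 70) - 12)*(-129) = (-5 - 12)*(-129) = -17*(-129) = 2193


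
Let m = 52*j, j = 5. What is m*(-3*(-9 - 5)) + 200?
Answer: 11120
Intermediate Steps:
m = 260 (m = 52*5 = 260)
m*(-3*(-9 - 5)) + 200 = 260*(-3*(-9 - 5)) + 200 = 260*(-3*(-14)) + 200 = 260*42 + 200 = 10920 + 200 = 11120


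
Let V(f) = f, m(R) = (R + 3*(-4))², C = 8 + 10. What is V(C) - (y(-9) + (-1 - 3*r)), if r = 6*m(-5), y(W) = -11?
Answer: 5232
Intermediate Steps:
C = 18
m(R) = (-12 + R)² (m(R) = (R - 12)² = (-12 + R)²)
r = 1734 (r = 6*(-12 - 5)² = 6*(-17)² = 6*289 = 1734)
V(C) - (y(-9) + (-1 - 3*r)) = 18 - (-11 + (-1 - 3*1734)) = 18 - (-11 + (-1 - 5202)) = 18 - (-11 - 5203) = 18 - 1*(-5214) = 18 + 5214 = 5232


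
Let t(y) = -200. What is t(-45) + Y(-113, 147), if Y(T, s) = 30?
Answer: -170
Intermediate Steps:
t(-45) + Y(-113, 147) = -200 + 30 = -170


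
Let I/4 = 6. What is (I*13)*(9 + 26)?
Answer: 10920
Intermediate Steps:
I = 24 (I = 4*6 = 24)
(I*13)*(9 + 26) = (24*13)*(9 + 26) = 312*35 = 10920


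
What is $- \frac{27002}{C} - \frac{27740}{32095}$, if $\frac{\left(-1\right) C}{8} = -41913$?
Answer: $- \frac{1016796215}{1076158188} \approx -0.94484$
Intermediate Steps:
$C = 335304$ ($C = \left(-8\right) \left(-41913\right) = 335304$)
$- \frac{27002}{C} - \frac{27740}{32095} = - \frac{27002}{335304} - \frac{27740}{32095} = \left(-27002\right) \frac{1}{335304} - \frac{5548}{6419} = - \frac{13501}{167652} - \frac{5548}{6419} = - \frac{1016796215}{1076158188}$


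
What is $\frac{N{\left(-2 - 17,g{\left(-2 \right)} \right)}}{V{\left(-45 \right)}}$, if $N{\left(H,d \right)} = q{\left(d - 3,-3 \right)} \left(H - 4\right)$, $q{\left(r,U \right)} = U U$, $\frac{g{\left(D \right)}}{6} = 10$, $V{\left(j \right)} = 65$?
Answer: $- \frac{207}{65} \approx -3.1846$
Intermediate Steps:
$g{\left(D \right)} = 60$ ($g{\left(D \right)} = 6 \cdot 10 = 60$)
$q{\left(r,U \right)} = U^{2}$
$N{\left(H,d \right)} = -36 + 9 H$ ($N{\left(H,d \right)} = \left(-3\right)^{2} \left(H - 4\right) = 9 \left(-4 + H\right) = -36 + 9 H$)
$\frac{N{\left(-2 - 17,g{\left(-2 \right)} \right)}}{V{\left(-45 \right)}} = \frac{-36 + 9 \left(-2 - 17\right)}{65} = \left(-36 + 9 \left(-19\right)\right) \frac{1}{65} = \left(-36 - 171\right) \frac{1}{65} = \left(-207\right) \frac{1}{65} = - \frac{207}{65}$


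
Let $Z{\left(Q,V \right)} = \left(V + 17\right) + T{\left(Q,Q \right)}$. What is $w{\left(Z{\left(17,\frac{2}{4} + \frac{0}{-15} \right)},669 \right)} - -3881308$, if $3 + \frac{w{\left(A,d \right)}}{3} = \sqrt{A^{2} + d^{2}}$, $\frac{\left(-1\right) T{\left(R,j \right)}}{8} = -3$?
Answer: $3881299 + \frac{3 \sqrt{1797133}}{2} \approx 3.8833 \cdot 10^{6}$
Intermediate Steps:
$T{\left(R,j \right)} = 24$ ($T{\left(R,j \right)} = \left(-8\right) \left(-3\right) = 24$)
$Z{\left(Q,V \right)} = 41 + V$ ($Z{\left(Q,V \right)} = \left(V + 17\right) + 24 = \left(17 + V\right) + 24 = 41 + V$)
$w{\left(A,d \right)} = -9 + 3 \sqrt{A^{2} + d^{2}}$
$w{\left(Z{\left(17,\frac{2}{4} + \frac{0}{-15} \right)},669 \right)} - -3881308 = \left(-9 + 3 \sqrt{\left(41 + \left(\frac{2}{4} + \frac{0}{-15}\right)\right)^{2} + 669^{2}}\right) - -3881308 = \left(-9 + 3 \sqrt{\left(41 + \left(2 \cdot \frac{1}{4} + 0 \left(- \frac{1}{15}\right)\right)\right)^{2} + 447561}\right) + 3881308 = \left(-9 + 3 \sqrt{\left(41 + \left(\frac{1}{2} + 0\right)\right)^{2} + 447561}\right) + 3881308 = \left(-9 + 3 \sqrt{\left(41 + \frac{1}{2}\right)^{2} + 447561}\right) + 3881308 = \left(-9 + 3 \sqrt{\left(\frac{83}{2}\right)^{2} + 447561}\right) + 3881308 = \left(-9 + 3 \sqrt{\frac{6889}{4} + 447561}\right) + 3881308 = \left(-9 + 3 \sqrt{\frac{1797133}{4}}\right) + 3881308 = \left(-9 + 3 \frac{\sqrt{1797133}}{2}\right) + 3881308 = \left(-9 + \frac{3 \sqrt{1797133}}{2}\right) + 3881308 = 3881299 + \frac{3 \sqrt{1797133}}{2}$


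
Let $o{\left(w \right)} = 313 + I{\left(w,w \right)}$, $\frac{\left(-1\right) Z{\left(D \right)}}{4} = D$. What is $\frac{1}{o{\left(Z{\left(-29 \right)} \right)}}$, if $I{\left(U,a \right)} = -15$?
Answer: $\frac{1}{298} \approx 0.0033557$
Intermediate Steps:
$Z{\left(D \right)} = - 4 D$
$o{\left(w \right)} = 298$ ($o{\left(w \right)} = 313 - 15 = 298$)
$\frac{1}{o{\left(Z{\left(-29 \right)} \right)}} = \frac{1}{298}$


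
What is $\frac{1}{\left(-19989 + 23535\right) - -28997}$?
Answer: $\frac{1}{32543} \approx 3.0729 \cdot 10^{-5}$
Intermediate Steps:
$\frac{1}{\left(-19989 + 23535\right) - -28997} = \frac{1}{3546 + 28997} = \frac{1}{32543}$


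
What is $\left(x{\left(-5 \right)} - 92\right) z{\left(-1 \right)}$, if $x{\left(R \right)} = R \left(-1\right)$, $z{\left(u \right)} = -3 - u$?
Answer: $174$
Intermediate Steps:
$x{\left(R \right)} = - R$
$\left(x{\left(-5 \right)} - 92\right) z{\left(-1 \right)} = \left(\left(-1\right) \left(-5\right) - 92\right) \left(-3 - -1\right) = \left(5 - 92\right) \left(-3 + 1\right) = \left(-87\right) \left(-2\right) = 174$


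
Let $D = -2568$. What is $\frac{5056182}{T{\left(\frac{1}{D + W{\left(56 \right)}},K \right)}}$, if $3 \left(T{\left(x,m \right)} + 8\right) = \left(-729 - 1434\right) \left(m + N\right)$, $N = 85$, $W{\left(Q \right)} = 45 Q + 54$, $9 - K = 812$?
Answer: $\frac{2528091}{258835} \approx 9.7672$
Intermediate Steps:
$K = -803$ ($K = 9 - 812 = -803$)
$W{\left(Q \right)} = 54 + 45 Q$
$T{\left(x,m \right)} = -61293 - 721 m$ ($T{\left(x,m \right)} = -8 + \frac{\left(-729 - 1434\right) \left(m + 85\right)}{3} = -8 + \frac{\left(-2163\right) \left(85 + m\right)}{3} = -8 + \frac{-183855 - 2163 m}{3} = -8 - \left(61285 + 721 m\right) = -61293 - 721 m$)
$\frac{5056182}{T{\left(\frac{1}{D + W{\left(56 \right)}},K \right)}} = \frac{5056182}{-61293 - -578963} = \frac{5056182}{-61293 + 578963} = \frac{5056182}{517670} = 5056182 \cdot \frac{1}{517670} = \frac{2528091}{258835}$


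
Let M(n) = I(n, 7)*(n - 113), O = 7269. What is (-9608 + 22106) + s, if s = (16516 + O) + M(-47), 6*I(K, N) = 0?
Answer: 36283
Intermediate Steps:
I(K, N) = 0 (I(K, N) = (⅙)*0 = 0)
M(n) = 0 (M(n) = 0*(n - 113) = 0*(-113 + n) = 0)
s = 23785 (s = (16516 + 7269) + 0 = 23785 + 0 = 23785)
(-9608 + 22106) + s = (-9608 + 22106) + 23785 = 12498 + 23785 = 36283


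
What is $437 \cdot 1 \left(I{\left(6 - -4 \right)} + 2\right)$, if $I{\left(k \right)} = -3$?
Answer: $-437$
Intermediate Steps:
$437 \cdot 1 \left(I{\left(6 - -4 \right)} + 2\right) = 437 \cdot 1 \left(-3 + 2\right) = 437 \cdot 1 \left(-1\right) = 437 \left(-1\right) = -437$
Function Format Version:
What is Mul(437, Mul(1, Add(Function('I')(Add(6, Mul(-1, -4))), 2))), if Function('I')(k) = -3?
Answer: -437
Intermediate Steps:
Mul(437, Mul(1, Add(Function('I')(Add(6, Mul(-1, -4))), 2))) = Mul(437, Mul(1, Add(-3, 2))) = Mul(437, Mul(1, -1)) = Mul(437, -1) = -437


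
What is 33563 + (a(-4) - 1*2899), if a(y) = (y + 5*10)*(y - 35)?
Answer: 28870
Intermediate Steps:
a(y) = (-35 + y)*(50 + y) (a(y) = (y + 50)*(-35 + y) = (50 + y)*(-35 + y) = (-35 + y)*(50 + y))
33563 + (a(-4) - 1*2899) = 33563 + ((-1750 + (-4)² + 15*(-4)) - 1*2899) = 33563 + ((-1750 + 16 - 60) - 2899) = 33563 + (-1794 - 2899) = 33563 - 4693 = 28870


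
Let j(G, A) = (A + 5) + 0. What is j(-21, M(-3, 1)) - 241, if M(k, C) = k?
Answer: -239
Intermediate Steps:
j(G, A) = 5 + A (j(G, A) = (5 + A) + 0 = 5 + A)
j(-21, M(-3, 1)) - 241 = (5 - 3) - 241 = 2 - 241 = -239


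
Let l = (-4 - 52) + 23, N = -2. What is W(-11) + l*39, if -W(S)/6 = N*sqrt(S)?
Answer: -1287 + 12*I*sqrt(11) ≈ -1287.0 + 39.799*I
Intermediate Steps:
l = -33 (l = -56 + 23 = -33)
W(S) = 12*sqrt(S) (W(S) = -(-12)*sqrt(S) = 12*sqrt(S))
W(-11) + l*39 = 12*sqrt(-11) - 33*39 = 12*(I*sqrt(11)) - 1287 = 12*I*sqrt(11) - 1287 = -1287 + 12*I*sqrt(11)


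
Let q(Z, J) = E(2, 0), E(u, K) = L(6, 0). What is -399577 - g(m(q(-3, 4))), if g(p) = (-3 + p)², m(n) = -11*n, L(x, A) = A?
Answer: -399586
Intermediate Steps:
E(u, K) = 0
q(Z, J) = 0
-399577 - g(m(q(-3, 4))) = -399577 - (-3 - 11*0)² = -399577 - (-3 + 0)² = -399577 - 1*(-3)² = -399577 - 1*9 = -399577 - 9 = -399586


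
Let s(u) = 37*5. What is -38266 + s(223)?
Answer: -38081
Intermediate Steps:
s(u) = 185
-38266 + s(223) = -38266 + 185 = -38081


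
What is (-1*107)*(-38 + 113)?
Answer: -8025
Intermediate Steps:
(-1*107)*(-38 + 113) = -107*75 = -8025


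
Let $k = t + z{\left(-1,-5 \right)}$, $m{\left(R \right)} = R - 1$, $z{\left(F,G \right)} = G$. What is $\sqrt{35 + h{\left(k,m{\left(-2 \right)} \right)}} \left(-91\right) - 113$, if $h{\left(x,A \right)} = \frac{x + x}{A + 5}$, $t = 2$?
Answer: $-113 - 364 \sqrt{2} \approx -627.77$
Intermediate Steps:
$m{\left(R \right)} = -1 + R$
$k = -3$ ($k = 2 - 5 = -3$)
$h{\left(x,A \right)} = \frac{2 x}{5 + A}$
$\sqrt{35 + h{\left(k,m{\left(-2 \right)} \right)}} \left(-91\right) - 113 = \sqrt{35 + 2 \left(-3\right) \frac{1}{5 - 3}} \left(-91\right) - 113 = \sqrt{35 + 2 \left(-3\right) \frac{1}{2}} \left(-91\right) - 113 = \sqrt{35 - 3} \left(-91\right) - 113 = \sqrt{32} \left(-91\right) - 113 = 4 \sqrt{2} \left(-91\right) - 113 = - 364 \sqrt{2} - 113 = -113 - 364 \sqrt{2}$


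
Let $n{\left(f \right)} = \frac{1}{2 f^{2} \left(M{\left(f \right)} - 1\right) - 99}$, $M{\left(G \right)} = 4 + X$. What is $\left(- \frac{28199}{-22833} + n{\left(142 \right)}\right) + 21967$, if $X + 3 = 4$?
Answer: $\frac{80864555284063}{3680976429} \approx 21968.0$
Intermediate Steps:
$X = 1$ ($X = -3 + 4 = 1$)
$M{\left(G \right)} = 5$ ($M{\left(G \right)} = 4 + 1 = 5$)
$n{\left(f \right)} = \frac{1}{-99 + 8 f^{2}}$ ($n{\left(f \right)} = \frac{1}{2 f^{2} \left(5 - 1\right) - 99} = \frac{1}{2 f^{2} \cdot 4 - 99} = \frac{1}{8 f^{2} - 99} = \frac{1}{-99 + 8 f^{2}}$)
$\left(- \frac{28199}{-22833} + n{\left(142 \right)}\right) + 21967 = \left(- \frac{28199}{-22833} + \frac{1}{-99 + 8 \cdot 142^{2}}\right) + 21967 = \left(\left(-28199\right) \left(- \frac{1}{22833}\right) + \frac{1}{-99 + 8 \cdot 20164}\right) + 21967 = \left(\frac{28199}{22833} + \frac{1}{-99 + 161312}\right) + 21967 = \left(\frac{28199}{22833} + \frac{1}{161213}\right) + 21967 = \frac{4546068220}{3680976429} + 21967 = \frac{80864555284063}{3680976429}$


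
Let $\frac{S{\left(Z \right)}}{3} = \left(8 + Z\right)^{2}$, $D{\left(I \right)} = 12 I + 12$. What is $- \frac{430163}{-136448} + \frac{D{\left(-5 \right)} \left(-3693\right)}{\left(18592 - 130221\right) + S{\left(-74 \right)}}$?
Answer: $\frac{18209977171}{13448451328} \approx 1.3541$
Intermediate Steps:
$D{\left(I \right)} = 12 + 12 I$
$S{\left(Z \right)} = 3 \left(8 + Z\right)^{2}$
$- \frac{430163}{-136448} + \frac{D{\left(-5 \right)} \left(-3693\right)}{\left(18592 - 130221\right) + S{\left(-74 \right)}} = - \frac{430163}{-136448} + \frac{\left(12 + 12 \left(-5\right)\right) \left(-3693\right)}{\left(18592 - 130221\right) + 3 \left(8 - 74\right)^{2}} = \left(-430163\right) \left(- \frac{1}{136448}\right) + \frac{\left(12 - 60\right) \left(-3693\right)}{-111629 + 3 \left(-66\right)^{2}} = \frac{430163}{136448} + \frac{\left(-48\right) \left(-3693\right)}{-111629 + 3 \cdot 4356} = \frac{430163}{136448} + \frac{177264}{-111629 + 13068} = \frac{430163}{136448} + \frac{177264}{-98561} = \frac{430163}{136448} + 177264 \left(- \frac{1}{98561}\right) = \frac{430163}{136448} - \frac{177264}{98561} = \frac{18209977171}{13448451328}$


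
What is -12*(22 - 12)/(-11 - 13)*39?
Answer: 195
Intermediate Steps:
-12*(22 - 12)/(-11 - 13)*39 = -120/(-24)*39 = -120*(-1)/24*39 = -12*(-5/12)*39 = 5*39 = 195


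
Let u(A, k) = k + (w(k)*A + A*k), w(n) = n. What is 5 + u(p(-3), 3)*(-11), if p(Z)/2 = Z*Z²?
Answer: 3536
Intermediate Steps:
p(Z) = 2*Z³ (p(Z) = 2*(Z*Z²) = 2*Z³)
u(A, k) = k + 2*A*k (u(A, k) = k + (k*A + A*k) = k + (A*k + A*k) = k + 2*A*k)
5 + u(p(-3), 3)*(-11) = 5 + (3*(1 + 2*(2*(-3)³)))*(-11) = 5 + (3*(1 + 2*(2*(-27))))*(-11) = 5 + (3*(1 + 2*(-54)))*(-11) = 5 + (3*(1 - 108))*(-11) = 5 + (3*(-107))*(-11) = 5 - 321*(-11) = 5 + 3531 = 3536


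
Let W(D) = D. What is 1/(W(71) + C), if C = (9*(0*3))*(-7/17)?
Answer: 1/71 ≈ 0.014085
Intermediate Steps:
C = 0 (C = (9*0)*(-7*1/17) = 0*(-7/17) = 0)
1/(W(71) + C) = 1/(71 + 0) = 1/71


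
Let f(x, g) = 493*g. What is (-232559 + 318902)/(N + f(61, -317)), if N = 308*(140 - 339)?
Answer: -86343/217573 ≈ -0.39685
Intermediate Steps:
N = -61292 (N = 308*(-199) = -61292)
(-232559 + 318902)/(N + f(61, -317)) = (-232559 + 318902)/(-61292 + 493*(-317)) = 86343/(-61292 - 156281) = 86343/(-217573) = 86343*(-1/217573) = -86343/217573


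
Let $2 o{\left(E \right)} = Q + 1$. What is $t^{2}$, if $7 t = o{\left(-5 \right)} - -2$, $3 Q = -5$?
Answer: $\frac{25}{441} \approx 0.056689$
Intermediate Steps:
$Q = - \frac{5}{3}$ ($Q = \frac{1}{3} \left(-5\right) = - \frac{5}{3} \approx -1.6667$)
$o{\left(E \right)} = - \frac{1}{3}$ ($o{\left(E \right)} = \frac{- \frac{5}{3} + 1}{2} = \frac{1}{2} \left(- \frac{2}{3}\right) = - \frac{1}{3}$)
$t = \frac{5}{21}$ ($t = \frac{- \frac{1}{3} - -2}{7} = \frac{- \frac{1}{3} + 2}{7} = \frac{1}{7} \cdot \frac{5}{3} = \frac{5}{21} \approx 0.2381$)
$t^{2} = \left(\frac{5}{21}\right)^{2} = \frac{25}{441}$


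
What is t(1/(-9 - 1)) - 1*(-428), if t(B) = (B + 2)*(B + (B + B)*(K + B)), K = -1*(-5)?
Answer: 106487/250 ≈ 425.95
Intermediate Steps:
K = 5
t(B) = (2 + B)*(B + 2*B*(5 + B)) (t(B) = (B + 2)*(B + (B + B)*(5 + B)) = (2 + B)*(B + (2*B)*(5 + B)) = (2 + B)*(B + 2*B*(5 + B)))
t(1/(-9 - 1)) - 1*(-428) = (22 + 2*(1/(-9 - 1))² + 15/(-9 - 1))/(-9 - 1) - 1*(-428) = (22 + 2*(1/(-10))² + 15/(-10))/(-10) + 428 = -(22 + 2*(-⅒)² + 15*(-⅒))/10 + 428 = -(22 + 2*(1/100) - 3/2)/10 + 428 = -(22 + 1/50 - 3/2)/10 + 428 = -⅒*513/25 + 428 = -513/250 + 428 = 106487/250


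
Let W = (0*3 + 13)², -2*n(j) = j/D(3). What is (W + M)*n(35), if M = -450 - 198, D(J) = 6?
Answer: 16765/12 ≈ 1397.1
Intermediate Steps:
n(j) = -j/12 (n(j) = -j/(2*6) = -j/12)
W = 169 (W = (0 + 13)² = 13² = 169)
M = -648
(W + M)*n(35) = (169 - 648)*(-1/12*35) = -479*(-35/12) = 16765/12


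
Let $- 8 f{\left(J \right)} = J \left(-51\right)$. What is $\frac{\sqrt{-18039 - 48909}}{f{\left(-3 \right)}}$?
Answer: $- \frac{16 i \sqrt{16737}}{153} \approx - 13.529 i$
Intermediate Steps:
$f{\left(J \right)} = \frac{51 J}{8}$ ($f{\left(J \right)} = - \frac{J \left(-51\right)}{8} = - \frac{\left(-51\right) J}{8} = \frac{51 J}{8}$)
$\frac{\sqrt{-18039 - 48909}}{f{\left(-3 \right)}} = \frac{\sqrt{-18039 - 48909}}{\frac{51}{8} \left(-3\right)} = \frac{\sqrt{-66948}}{- \frac{153}{8}} = 2 i \sqrt{16737} \left(- \frac{8}{153}\right) = - \frac{16 i \sqrt{16737}}{153}$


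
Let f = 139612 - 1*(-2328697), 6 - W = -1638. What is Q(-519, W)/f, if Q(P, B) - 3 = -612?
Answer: -609/2468309 ≈ -0.00024673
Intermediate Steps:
W = 1644 (W = 6 - 1*(-1638) = 6 + 1638 = 1644)
Q(P, B) = -609 (Q(P, B) = 3 - 612 = -609)
f = 2468309 (f = 139612 + 2328697 = 2468309)
Q(-519, W)/f = -609/2468309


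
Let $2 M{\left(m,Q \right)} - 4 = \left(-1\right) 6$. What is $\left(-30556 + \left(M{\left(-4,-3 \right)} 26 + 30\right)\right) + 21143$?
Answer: $-9409$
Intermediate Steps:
$M{\left(m,Q \right)} = -1$ ($M{\left(m,Q \right)} = 2 + \frac{\left(-1\right) 6}{2} = 2 + \frac{1}{2} \left(-6\right) = 2 - 3 = -1$)
$\left(-30556 + \left(M{\left(-4,-3 \right)} 26 + 30\right)\right) + 21143 = \left(-30556 + \left(\left(-1\right) 26 + 30\right)\right) + 21143 = \left(-30556 + \left(-26 + 30\right)\right) + 21143 = \left(-30556 + 4\right) + 21143 = -30552 + 21143 = -9409$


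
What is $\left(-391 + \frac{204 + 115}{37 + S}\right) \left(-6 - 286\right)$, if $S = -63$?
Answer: $\frac{1530810}{13} \approx 1.1775 \cdot 10^{5}$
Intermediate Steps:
$\left(-391 + \frac{204 + 115}{37 + S}\right) \left(-6 - 286\right) = \left(-391 + \frac{204 + 115}{37 - 63}\right) \left(-6 - 286\right) = \left(-391 + \frac{319}{-26}\right) \left(-292\right) = \left(-391 + 319 \left(- \frac{1}{26}\right)\right) \left(-292\right) = \left(-391 - \frac{319}{26}\right) \left(-292\right) = \left(- \frac{10485}{26}\right) \left(-292\right) = \frac{1530810}{13}$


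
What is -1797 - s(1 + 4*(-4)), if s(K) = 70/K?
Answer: -5377/3 ≈ -1792.3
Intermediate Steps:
-1797 - s(1 + 4*(-4)) = -1797 - 70/(1 + 4*(-4)) = -1797 - 70/(1 - 16) = -1797 - 70/(-15) = -1797 - 70*(-1)/15 = -1797 - 1*(-14/3) = -1797 + 14/3 = -5377/3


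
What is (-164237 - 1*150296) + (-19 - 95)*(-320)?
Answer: -278053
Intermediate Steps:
(-164237 - 1*150296) + (-19 - 95)*(-320) = (-164237 - 150296) - 114*(-320) = -314533 + 36480 = -278053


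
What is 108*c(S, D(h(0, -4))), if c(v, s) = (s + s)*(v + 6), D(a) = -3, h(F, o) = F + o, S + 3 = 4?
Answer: -4536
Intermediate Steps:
S = 1 (S = -3 + 4 = 1)
c(v, s) = 2*s*(6 + v) (c(v, s) = (2*s)*(6 + v) = 2*s*(6 + v))
108*c(S, D(h(0, -4))) = 108*(2*(-3)*(6 + 1)) = 108*(2*(-3)*7) = 108*(-42) = -4536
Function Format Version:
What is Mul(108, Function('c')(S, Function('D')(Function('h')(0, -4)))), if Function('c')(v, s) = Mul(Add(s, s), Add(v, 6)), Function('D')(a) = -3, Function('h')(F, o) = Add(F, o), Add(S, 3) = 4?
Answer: -4536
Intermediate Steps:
S = 1 (S = Add(-3, 4) = 1)
Function('c')(v, s) = Mul(2, s, Add(6, v)) (Function('c')(v, s) = Mul(Mul(2, s), Add(6, v)) = Mul(2, s, Add(6, v)))
Mul(108, Function('c')(S, Function('D')(Function('h')(0, -4)))) = Mul(108, Mul(2, -3, Add(6, 1))) = Mul(108, Mul(2, -3, 7)) = Mul(108, -42) = -4536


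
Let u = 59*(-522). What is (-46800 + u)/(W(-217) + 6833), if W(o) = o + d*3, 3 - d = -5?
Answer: -38799/3320 ≈ -11.686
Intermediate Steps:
d = 8 (d = 3 - 1*(-5) = 3 + 5 = 8)
u = -30798
W(o) = 24 + o (W(o) = o + 8*3 = o + 24 = 24 + o)
(-46800 + u)/(W(-217) + 6833) = (-46800 - 30798)/((24 - 217) + 6833) = -77598/(-193 + 6833) = -77598/6640 = -77598*1/6640 = -38799/3320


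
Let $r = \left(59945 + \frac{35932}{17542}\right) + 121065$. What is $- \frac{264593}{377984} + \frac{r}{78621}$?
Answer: $\frac{139216504138707}{86884005880448} \approx 1.6023$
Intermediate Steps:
$r = \frac{1587656676}{8771}$ ($r = \left(59945 + 35932 \cdot \frac{1}{17542}\right) + 121065 = \left(59945 + \frac{17966}{8771}\right) + 121065 = \frac{525795561}{8771} + 121065 = \frac{1587656676}{8771} \approx 1.8101 \cdot 10^{5}$)
$- \frac{264593}{377984} + \frac{r}{78621} = - \frac{264593}{377984} + \frac{1587656676}{8771 \cdot 78621} = \left(-264593\right) \frac{1}{377984} + \frac{1587656676}{8771} \cdot \frac{1}{78621} = - \frac{264593}{377984} + \frac{529218892}{229861597} = \frac{139216504138707}{86884005880448}$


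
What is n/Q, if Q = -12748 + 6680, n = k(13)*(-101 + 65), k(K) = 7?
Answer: 63/1517 ≈ 0.041529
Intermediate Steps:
n = -252 (n = 7*(-101 + 65) = 7*(-36) = -252)
Q = -6068
n/Q = -252/(-6068) = -252*(-1/6068) = 63/1517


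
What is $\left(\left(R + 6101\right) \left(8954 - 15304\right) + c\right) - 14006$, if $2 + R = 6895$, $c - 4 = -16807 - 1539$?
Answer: $-82544248$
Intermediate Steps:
$c = -18342$ ($c = 4 - 18346 = -18342$)
$R = 6893$ ($R = -2 + 6895 = 6893$)
$\left(\left(R + 6101\right) \left(8954 - 15304\right) + c\right) - 14006 = \left(\left(6893 + 6101\right) \left(8954 - 15304\right) - 18342\right) - 14006 = \left(12994 \left(-6350\right) - 18342\right) - 14006 = \left(-82511900 - 18342\right) - 14006 = -82530242 - 14006 = -82544248$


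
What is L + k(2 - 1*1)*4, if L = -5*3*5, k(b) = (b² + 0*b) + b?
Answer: -67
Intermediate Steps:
k(b) = b + b² (k(b) = (b² + 0) + b = b² + b = b + b²)
L = -75 (L = -15*5 = -75)
L + k(2 - 1*1)*4 = -75 + ((2 - 1*1)*(1 + (2 - 1*1)))*4 = -75 + ((2 - 1)*(1 + (2 - 1)))*4 = -75 + (1*(1 + 1))*4 = -75 + (1*2)*4 = -75 + 2*4 = -75 + 8 = -67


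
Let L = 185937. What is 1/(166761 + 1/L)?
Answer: 185937/31007040058 ≈ 5.9966e-6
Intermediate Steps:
1/(166761 + 1/L) = 1/(166761 + 1/185937) = 1/(31007040058/185937) = 185937/31007040058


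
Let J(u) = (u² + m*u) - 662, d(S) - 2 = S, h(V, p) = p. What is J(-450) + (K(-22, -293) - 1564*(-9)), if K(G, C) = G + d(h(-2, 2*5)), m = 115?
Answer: 164154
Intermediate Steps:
d(S) = 2 + S
J(u) = -662 + u² + 115*u (J(u) = (u² + 115*u) - 662 = -662 + u² + 115*u)
K(G, C) = 12 + G (K(G, C) = G + (2 + 2*5) = G + (2 + 10) = G + 12 = 12 + G)
J(-450) + (K(-22, -293) - 1564*(-9)) = (-662 + (-450)² + 115*(-450)) + ((12 - 22) - 1564*(-9)) = (-662 + 202500 - 51750) + (-10 + 14076) = 150088 + 14066 = 164154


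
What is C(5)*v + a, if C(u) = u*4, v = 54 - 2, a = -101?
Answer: 939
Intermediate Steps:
v = 52
C(u) = 4*u
C(5)*v + a = (4*5)*52 - 101 = 20*52 - 101 = 1040 - 101 = 939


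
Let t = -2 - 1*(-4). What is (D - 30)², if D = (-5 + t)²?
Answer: 441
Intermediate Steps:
t = 2 (t = -2 + 4 = 2)
D = 9 (D = (-5 + 2)² = (-3)² = 9)
(D - 30)² = (9 - 30)² = (-21)² = 441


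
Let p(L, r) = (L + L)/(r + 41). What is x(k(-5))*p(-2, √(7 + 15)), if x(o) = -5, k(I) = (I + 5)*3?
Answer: 820/1659 - 20*√22/1659 ≈ 0.43773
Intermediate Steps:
p(L, r) = 2*L/(41 + r) (p(L, r) = (2*L)/(41 + r) = 2*L/(41 + r))
k(I) = 15 + 3*I (k(I) = (5 + I)*3 = 15 + 3*I)
x(k(-5))*p(-2, √(7 + 15)) = -10*(-2)/(41 + √(7 + 15)) = -10*(-2)/(41 + √22) = -(-20)/(41 + √22) = 20/(41 + √22)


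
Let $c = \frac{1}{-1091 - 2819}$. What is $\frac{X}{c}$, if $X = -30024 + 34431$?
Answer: $-17231370$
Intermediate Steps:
$X = 4407$
$c = - \frac{1}{3910}$ ($c = \frac{1}{-3910} = - \frac{1}{3910} \approx -0.00025575$)
$\frac{X}{c} = \frac{4407}{- \frac{1}{3910}} = 4407 \left(-3910\right) = -17231370$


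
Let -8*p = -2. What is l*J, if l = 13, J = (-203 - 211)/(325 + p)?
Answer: -21528/1301 ≈ -16.547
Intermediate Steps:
p = 1/4 (p = -1/8*(-2) = 1/4 ≈ 0.25000)
J = -1656/1301 (J = (-203 - 211)/(325 + 1/4) = -414/1301/4 = -414*4/1301 = -1656/1301 ≈ -1.2729)
l*J = 13*(-1656/1301) = -21528/1301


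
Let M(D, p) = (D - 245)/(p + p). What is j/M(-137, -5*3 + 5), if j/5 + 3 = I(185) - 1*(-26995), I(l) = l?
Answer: 1358850/191 ≈ 7114.4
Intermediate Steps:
j = 135885 (j = -15 + 5*(185 - 1*(-26995)) = -15 + 5*(185 + 26995) = -15 + 5*27180 = -15 + 135900 = 135885)
M(D, p) = (-245 + D)/(2*p) (M(D, p) = (-245 + D)/((2*p)) = (-245 + D)*(1/(2*p)) = (-245 + D)/(2*p))
j/M(-137, -5*3 + 5) = 135885/(((-245 - 137)/(2*(-5*3 + 5)))) = 135885/(((½)*(-382)/(-15 + 5))) = 135885/(((½)*(-382)/(-10))) = 135885/(((½)*(-⅒)*(-382))) = 135885/(191/10) = 135885*(10/191) = 1358850/191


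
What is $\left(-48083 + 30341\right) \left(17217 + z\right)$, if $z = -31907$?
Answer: $260629980$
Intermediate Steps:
$\left(-48083 + 30341\right) \left(17217 + z\right) = \left(-48083 + 30341\right) \left(17217 - 31907\right) = \left(-17742\right) \left(-14690\right) = 260629980$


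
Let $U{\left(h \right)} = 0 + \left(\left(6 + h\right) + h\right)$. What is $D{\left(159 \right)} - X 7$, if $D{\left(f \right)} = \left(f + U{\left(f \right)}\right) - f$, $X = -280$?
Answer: $2284$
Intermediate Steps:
$U{\left(h \right)} = 6 + 2 h$ ($U{\left(h \right)} = 0 + \left(6 + 2 h\right) = 6 + 2 h$)
$D{\left(f \right)} = 6 + 2 f$ ($D{\left(f \right)} = \left(f + \left(6 + 2 f\right)\right) - f = \left(6 + 3 f\right) - f = 6 + 2 f$)
$D{\left(159 \right)} - X 7 = \left(6 + 2 \cdot 159\right) - \left(-280\right) 7 = \left(6 + 318\right) - -1960 = 324 + 1960 = 2284$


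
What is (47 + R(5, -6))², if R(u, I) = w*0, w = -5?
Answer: 2209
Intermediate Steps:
R(u, I) = 0 (R(u, I) = -5*0 = 0)
(47 + R(5, -6))² = (47 + 0)² = 47² = 2209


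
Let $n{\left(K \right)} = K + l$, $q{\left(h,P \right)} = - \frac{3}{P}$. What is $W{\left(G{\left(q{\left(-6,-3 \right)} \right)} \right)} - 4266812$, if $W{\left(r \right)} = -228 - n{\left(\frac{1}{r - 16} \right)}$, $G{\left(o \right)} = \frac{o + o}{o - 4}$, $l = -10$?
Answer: $- \frac{213351497}{50} \approx -4.267 \cdot 10^{6}$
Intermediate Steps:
$n{\left(K \right)} = -10 + K$ ($n{\left(K \right)} = K - 10 = -10 + K$)
$G{\left(o \right)} = \frac{2 o}{-4 + o}$
$W{\left(r \right)} = -218 - \frac{1}{-16 + r}$ ($W{\left(r \right)} = -228 - \left(-10 + \frac{1}{r - 16}\right) = -228 - \left(-10 + \frac{1}{-16 + r}\right) = -228 + \left(10 - \frac{1}{-16 + r}\right) = -218 - \frac{1}{-16 + r}$)
$W{\left(G{\left(q{\left(-6,-3 \right)} \right)} \right)} - 4266812 = \frac{3487 - 218 \frac{2 \left(- \frac{3}{-3}\right)}{-4 - \frac{3}{-3}}}{-16 + \frac{2 \left(- \frac{3}{-3}\right)}{-4 - \frac{3}{-3}}} - 4266812 = \frac{3487 - 218 \frac{2 \left(\left(-3\right) \left(- \frac{1}{3}\right)\right)}{-4 - -1}}{-16 + \frac{2 \left(\left(-3\right) \left(- \frac{1}{3}\right)\right)}{-4 - -1}} - 4266812 = \frac{3487 - 218 \cdot 2 \cdot 1 \frac{1}{-4 + 1}}{-16 + 2 \cdot 1 \frac{1}{-4 + 1}} - 4266812 = \frac{3487 - 218 \cdot 2 \cdot 1 \frac{1}{-3}}{-16 + 2 \cdot 1 \frac{1}{-3}} - 4266812 = \frac{3487 - 218 \cdot 2 \cdot 1 \left(- \frac{1}{3}\right)}{-16 + 2 \cdot 1 \left(- \frac{1}{3}\right)} - 4266812 = \frac{3487 - - \frac{436}{3}}{-16 - \frac{2}{3}} - 4266812 = \frac{3487 + \frac{436}{3}}{- \frac{50}{3}} - 4266812 = \left(- \frac{3}{50}\right) \frac{10897}{3} - 4266812 = - \frac{10897}{50} - 4266812 = - \frac{213351497}{50}$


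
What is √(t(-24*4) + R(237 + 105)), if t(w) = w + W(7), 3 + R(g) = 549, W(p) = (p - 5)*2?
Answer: √454 ≈ 21.307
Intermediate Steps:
W(p) = -10 + 2*p (W(p) = (-5 + p)*2 = -10 + 2*p)
R(g) = 546 (R(g) = -3 + 549 = 546)
t(w) = 4 + w (t(w) = w + (-10 + 2*7) = w + (-10 + 14) = w + 4 = 4 + w)
√(t(-24*4) + R(237 + 105)) = √((4 - 24*4) + 546) = √((4 - 96) + 546) = √(-92 + 546) = √454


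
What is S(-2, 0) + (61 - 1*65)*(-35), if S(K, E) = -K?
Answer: 142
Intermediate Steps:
S(-2, 0) + (61 - 1*65)*(-35) = -1*(-2) + (61 - 1*65)*(-35) = 2 + (61 - 65)*(-35) = 2 - 4*(-35) = 2 + 140 = 142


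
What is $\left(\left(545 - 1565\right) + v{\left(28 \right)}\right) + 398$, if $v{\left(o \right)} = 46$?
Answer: $-576$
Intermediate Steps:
$\left(\left(545 - 1565\right) + v{\left(28 \right)}\right) + 398 = \left(\left(545 - 1565\right) + 46\right) + 398 = \left(-1020 + 46\right) + 398 = -974 + 398 = -576$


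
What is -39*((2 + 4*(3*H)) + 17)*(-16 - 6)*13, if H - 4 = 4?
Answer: 1282710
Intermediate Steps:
H = 8 (H = 4 + 4 = 8)
-39*((2 + 4*(3*H)) + 17)*(-16 - 6)*13 = -39*((2 + 4*(3*8)) + 17)*(-16 - 6)*13 = -39*((2 + 4*24) + 17)*(-22)*13 = -39*((2 + 96) + 17)*(-22)*13 = -39*(98 + 17)*(-22)*13 = -4485*(-22)*13 = -39*(-2530)*13 = 98670*13 = 1282710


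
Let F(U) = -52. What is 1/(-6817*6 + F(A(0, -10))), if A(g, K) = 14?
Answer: -1/40954 ≈ -2.4418e-5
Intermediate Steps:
1/(-6817*6 + F(A(0, -10))) = 1/(-6817*6 - 52) = 1/(-40902 - 52) = 1/(-40954) = -1/40954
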